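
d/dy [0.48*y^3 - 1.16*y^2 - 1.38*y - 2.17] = 1.44*y^2 - 2.32*y - 1.38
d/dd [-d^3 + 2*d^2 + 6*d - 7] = -3*d^2 + 4*d + 6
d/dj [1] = 0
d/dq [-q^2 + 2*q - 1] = 2 - 2*q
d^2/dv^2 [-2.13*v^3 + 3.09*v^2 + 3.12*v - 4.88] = 6.18 - 12.78*v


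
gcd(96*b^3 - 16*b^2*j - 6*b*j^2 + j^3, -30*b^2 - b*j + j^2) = 6*b - j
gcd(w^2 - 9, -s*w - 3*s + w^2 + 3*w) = w + 3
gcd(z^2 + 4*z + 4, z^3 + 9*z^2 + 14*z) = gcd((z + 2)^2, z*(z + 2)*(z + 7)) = z + 2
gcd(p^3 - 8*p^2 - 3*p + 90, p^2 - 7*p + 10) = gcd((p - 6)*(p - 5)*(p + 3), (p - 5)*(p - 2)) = p - 5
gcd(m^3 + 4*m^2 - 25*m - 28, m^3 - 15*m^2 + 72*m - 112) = m - 4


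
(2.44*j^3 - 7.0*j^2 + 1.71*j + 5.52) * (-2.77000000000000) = -6.7588*j^3 + 19.39*j^2 - 4.7367*j - 15.2904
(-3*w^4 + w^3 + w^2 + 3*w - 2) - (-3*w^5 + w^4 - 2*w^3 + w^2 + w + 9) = 3*w^5 - 4*w^4 + 3*w^3 + 2*w - 11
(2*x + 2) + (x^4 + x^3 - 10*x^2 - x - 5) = x^4 + x^3 - 10*x^2 + x - 3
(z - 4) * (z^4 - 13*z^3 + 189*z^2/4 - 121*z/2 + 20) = z^5 - 17*z^4 + 397*z^3/4 - 499*z^2/2 + 262*z - 80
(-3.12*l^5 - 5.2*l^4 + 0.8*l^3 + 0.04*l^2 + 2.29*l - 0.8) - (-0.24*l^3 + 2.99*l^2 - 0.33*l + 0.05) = -3.12*l^5 - 5.2*l^4 + 1.04*l^3 - 2.95*l^2 + 2.62*l - 0.85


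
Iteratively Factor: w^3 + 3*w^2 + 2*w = (w + 1)*(w^2 + 2*w) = (w + 1)*(w + 2)*(w)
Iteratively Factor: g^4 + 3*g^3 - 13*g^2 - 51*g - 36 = (g + 3)*(g^3 - 13*g - 12) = (g - 4)*(g + 3)*(g^2 + 4*g + 3) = (g - 4)*(g + 3)^2*(g + 1)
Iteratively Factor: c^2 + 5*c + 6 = (c + 2)*(c + 3)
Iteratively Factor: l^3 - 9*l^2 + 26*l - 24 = (l - 3)*(l^2 - 6*l + 8) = (l - 3)*(l - 2)*(l - 4)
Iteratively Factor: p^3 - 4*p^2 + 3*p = (p - 1)*(p^2 - 3*p) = (p - 3)*(p - 1)*(p)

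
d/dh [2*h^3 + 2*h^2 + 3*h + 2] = 6*h^2 + 4*h + 3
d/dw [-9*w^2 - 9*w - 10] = -18*w - 9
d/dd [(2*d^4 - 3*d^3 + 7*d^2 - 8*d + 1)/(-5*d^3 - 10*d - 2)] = (-10*d^6 - 25*d^4 - 36*d^3 - 37*d^2 - 28*d + 26)/(25*d^6 + 100*d^4 + 20*d^3 + 100*d^2 + 40*d + 4)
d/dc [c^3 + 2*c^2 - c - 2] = 3*c^2 + 4*c - 1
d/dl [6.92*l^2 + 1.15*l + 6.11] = 13.84*l + 1.15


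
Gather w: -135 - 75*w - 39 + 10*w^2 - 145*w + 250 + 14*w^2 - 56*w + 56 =24*w^2 - 276*w + 132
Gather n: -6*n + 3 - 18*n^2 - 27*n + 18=-18*n^2 - 33*n + 21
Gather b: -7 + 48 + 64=105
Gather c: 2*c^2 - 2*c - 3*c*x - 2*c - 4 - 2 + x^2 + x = 2*c^2 + c*(-3*x - 4) + x^2 + x - 6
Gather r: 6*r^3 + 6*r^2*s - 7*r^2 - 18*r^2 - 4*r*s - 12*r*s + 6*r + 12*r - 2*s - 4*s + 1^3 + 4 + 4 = 6*r^3 + r^2*(6*s - 25) + r*(18 - 16*s) - 6*s + 9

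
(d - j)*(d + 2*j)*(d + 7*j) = d^3 + 8*d^2*j + 5*d*j^2 - 14*j^3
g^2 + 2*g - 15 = (g - 3)*(g + 5)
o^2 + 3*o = o*(o + 3)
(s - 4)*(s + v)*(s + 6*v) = s^3 + 7*s^2*v - 4*s^2 + 6*s*v^2 - 28*s*v - 24*v^2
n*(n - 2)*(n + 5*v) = n^3 + 5*n^2*v - 2*n^2 - 10*n*v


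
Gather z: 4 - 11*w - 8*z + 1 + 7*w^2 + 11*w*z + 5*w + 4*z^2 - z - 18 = 7*w^2 - 6*w + 4*z^2 + z*(11*w - 9) - 13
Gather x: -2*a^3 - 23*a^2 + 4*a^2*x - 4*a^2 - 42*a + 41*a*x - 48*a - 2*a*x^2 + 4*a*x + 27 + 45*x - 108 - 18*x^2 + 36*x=-2*a^3 - 27*a^2 - 90*a + x^2*(-2*a - 18) + x*(4*a^2 + 45*a + 81) - 81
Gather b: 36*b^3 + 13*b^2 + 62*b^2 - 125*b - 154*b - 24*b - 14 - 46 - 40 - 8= 36*b^3 + 75*b^2 - 303*b - 108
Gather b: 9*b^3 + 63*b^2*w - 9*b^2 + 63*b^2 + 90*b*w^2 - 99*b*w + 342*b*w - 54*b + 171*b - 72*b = 9*b^3 + b^2*(63*w + 54) + b*(90*w^2 + 243*w + 45)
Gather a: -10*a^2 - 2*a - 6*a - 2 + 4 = -10*a^2 - 8*a + 2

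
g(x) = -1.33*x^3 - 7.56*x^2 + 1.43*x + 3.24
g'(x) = -3.99*x^2 - 15.12*x + 1.43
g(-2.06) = -20.16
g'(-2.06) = 15.65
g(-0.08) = 3.08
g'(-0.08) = 2.61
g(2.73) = -76.26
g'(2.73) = -69.58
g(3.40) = -131.57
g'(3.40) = -96.10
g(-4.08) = -38.11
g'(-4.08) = -3.30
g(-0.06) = 3.13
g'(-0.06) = 2.32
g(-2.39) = -25.20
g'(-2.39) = 14.78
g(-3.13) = -34.52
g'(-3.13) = 9.67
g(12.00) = -3366.48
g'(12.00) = -754.57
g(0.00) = 3.24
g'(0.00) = 1.43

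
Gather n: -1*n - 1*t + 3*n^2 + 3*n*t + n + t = 3*n^2 + 3*n*t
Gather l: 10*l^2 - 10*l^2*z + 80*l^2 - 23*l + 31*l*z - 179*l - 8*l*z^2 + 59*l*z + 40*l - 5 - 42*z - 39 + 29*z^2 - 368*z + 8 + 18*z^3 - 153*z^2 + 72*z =l^2*(90 - 10*z) + l*(-8*z^2 + 90*z - 162) + 18*z^3 - 124*z^2 - 338*z - 36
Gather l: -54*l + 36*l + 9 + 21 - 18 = 12 - 18*l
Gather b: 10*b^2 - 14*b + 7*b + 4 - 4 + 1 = 10*b^2 - 7*b + 1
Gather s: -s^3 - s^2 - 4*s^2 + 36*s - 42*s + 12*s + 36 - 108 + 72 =-s^3 - 5*s^2 + 6*s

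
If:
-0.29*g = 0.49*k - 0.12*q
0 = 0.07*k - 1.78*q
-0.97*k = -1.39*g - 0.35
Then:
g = -0.18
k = 0.11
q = 0.00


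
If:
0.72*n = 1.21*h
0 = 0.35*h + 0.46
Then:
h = -1.31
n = -2.21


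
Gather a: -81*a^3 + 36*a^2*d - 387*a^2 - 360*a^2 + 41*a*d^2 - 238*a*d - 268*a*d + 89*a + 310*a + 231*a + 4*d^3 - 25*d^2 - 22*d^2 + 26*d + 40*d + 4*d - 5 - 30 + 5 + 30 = -81*a^3 + a^2*(36*d - 747) + a*(41*d^2 - 506*d + 630) + 4*d^3 - 47*d^2 + 70*d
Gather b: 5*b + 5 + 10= 5*b + 15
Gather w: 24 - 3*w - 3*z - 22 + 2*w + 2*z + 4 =-w - z + 6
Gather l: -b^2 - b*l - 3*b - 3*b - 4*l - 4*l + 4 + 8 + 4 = -b^2 - 6*b + l*(-b - 8) + 16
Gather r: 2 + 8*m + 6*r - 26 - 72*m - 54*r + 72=-64*m - 48*r + 48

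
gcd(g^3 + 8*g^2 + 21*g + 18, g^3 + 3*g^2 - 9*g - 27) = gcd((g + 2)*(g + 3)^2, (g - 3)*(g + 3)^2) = g^2 + 6*g + 9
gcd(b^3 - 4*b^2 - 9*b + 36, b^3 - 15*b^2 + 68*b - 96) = b^2 - 7*b + 12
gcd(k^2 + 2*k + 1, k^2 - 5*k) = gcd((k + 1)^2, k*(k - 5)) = 1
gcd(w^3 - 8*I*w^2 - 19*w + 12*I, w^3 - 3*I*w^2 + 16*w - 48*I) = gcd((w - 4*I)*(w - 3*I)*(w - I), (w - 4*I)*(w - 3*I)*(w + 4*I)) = w^2 - 7*I*w - 12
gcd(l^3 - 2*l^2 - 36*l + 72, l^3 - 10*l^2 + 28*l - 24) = l^2 - 8*l + 12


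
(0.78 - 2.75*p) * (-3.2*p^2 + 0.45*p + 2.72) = 8.8*p^3 - 3.7335*p^2 - 7.129*p + 2.1216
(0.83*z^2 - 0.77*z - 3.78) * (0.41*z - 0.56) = 0.3403*z^3 - 0.7805*z^2 - 1.1186*z + 2.1168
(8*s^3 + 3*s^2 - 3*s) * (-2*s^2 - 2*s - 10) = -16*s^5 - 22*s^4 - 80*s^3 - 24*s^2 + 30*s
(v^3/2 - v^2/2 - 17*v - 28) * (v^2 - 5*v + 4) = v^5/2 - 3*v^4 - 25*v^3/2 + 55*v^2 + 72*v - 112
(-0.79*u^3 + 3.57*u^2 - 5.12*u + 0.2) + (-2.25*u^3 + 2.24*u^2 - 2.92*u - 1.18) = -3.04*u^3 + 5.81*u^2 - 8.04*u - 0.98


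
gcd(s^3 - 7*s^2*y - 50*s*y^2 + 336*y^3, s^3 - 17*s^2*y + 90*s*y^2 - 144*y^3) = s^2 - 14*s*y + 48*y^2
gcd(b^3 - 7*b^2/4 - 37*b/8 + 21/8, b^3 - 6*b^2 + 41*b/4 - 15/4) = b^2 - 7*b/2 + 3/2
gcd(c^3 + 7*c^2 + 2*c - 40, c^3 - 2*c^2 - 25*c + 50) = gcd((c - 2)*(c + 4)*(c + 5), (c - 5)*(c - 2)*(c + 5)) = c^2 + 3*c - 10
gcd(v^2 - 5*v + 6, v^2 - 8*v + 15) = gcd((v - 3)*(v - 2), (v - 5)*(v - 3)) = v - 3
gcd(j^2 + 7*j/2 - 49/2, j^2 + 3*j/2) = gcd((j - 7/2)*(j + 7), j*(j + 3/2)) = 1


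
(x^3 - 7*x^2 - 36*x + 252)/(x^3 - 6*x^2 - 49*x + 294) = (x + 6)/(x + 7)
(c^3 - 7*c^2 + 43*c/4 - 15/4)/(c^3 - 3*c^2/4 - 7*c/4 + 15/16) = 4*(c - 5)/(4*c + 5)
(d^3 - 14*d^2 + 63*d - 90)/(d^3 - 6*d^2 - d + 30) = (d - 6)/(d + 2)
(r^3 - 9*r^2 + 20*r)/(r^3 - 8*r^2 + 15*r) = (r - 4)/(r - 3)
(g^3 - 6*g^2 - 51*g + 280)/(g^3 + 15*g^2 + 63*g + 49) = (g^2 - 13*g + 40)/(g^2 + 8*g + 7)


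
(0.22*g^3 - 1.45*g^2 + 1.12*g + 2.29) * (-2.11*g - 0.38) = -0.4642*g^4 + 2.9759*g^3 - 1.8122*g^2 - 5.2575*g - 0.8702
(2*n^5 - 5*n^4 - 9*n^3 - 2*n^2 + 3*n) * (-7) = -14*n^5 + 35*n^4 + 63*n^3 + 14*n^2 - 21*n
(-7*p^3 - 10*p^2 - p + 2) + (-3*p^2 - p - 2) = -7*p^3 - 13*p^2 - 2*p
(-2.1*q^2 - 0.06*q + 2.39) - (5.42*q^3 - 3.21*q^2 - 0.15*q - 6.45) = -5.42*q^3 + 1.11*q^2 + 0.09*q + 8.84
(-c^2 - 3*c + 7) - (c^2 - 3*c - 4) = 11 - 2*c^2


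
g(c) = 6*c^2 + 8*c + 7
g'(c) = 12*c + 8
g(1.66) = 36.81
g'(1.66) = 27.92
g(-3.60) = 55.96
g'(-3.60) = -35.20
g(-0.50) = 4.50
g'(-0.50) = 2.00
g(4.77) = 181.68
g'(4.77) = 65.24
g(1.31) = 27.78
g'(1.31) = 23.72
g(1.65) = 36.54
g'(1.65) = 27.80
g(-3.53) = 53.53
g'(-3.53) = -34.36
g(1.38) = 29.47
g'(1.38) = 24.56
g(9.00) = 565.00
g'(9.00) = 116.00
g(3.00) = 85.00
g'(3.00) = 44.00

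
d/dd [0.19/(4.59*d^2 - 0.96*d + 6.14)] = (0.1824 - 1.7442*d)/(4.59*d^2 - 0.96*d + 6.14)^2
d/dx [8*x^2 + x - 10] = 16*x + 1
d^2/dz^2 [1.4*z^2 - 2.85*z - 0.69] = 2.80000000000000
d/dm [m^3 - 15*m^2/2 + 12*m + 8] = 3*m^2 - 15*m + 12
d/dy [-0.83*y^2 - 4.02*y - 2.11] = -1.66*y - 4.02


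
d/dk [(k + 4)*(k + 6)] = 2*k + 10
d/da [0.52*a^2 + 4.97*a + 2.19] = 1.04*a + 4.97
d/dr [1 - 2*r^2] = -4*r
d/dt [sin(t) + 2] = cos(t)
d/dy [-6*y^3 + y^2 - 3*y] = -18*y^2 + 2*y - 3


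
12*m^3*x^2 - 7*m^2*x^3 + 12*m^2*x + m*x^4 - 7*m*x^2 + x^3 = x*(-4*m + x)*(-3*m + x)*(m*x + 1)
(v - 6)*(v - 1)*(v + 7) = v^3 - 43*v + 42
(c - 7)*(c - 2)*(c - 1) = c^3 - 10*c^2 + 23*c - 14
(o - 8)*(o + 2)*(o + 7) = o^3 + o^2 - 58*o - 112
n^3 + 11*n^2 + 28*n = n*(n + 4)*(n + 7)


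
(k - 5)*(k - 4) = k^2 - 9*k + 20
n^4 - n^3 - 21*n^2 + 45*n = n*(n - 3)^2*(n + 5)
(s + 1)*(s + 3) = s^2 + 4*s + 3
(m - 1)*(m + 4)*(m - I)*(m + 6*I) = m^4 + 3*m^3 + 5*I*m^3 + 2*m^2 + 15*I*m^2 + 18*m - 20*I*m - 24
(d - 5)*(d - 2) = d^2 - 7*d + 10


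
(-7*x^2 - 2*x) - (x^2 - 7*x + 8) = -8*x^2 + 5*x - 8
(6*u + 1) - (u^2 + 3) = -u^2 + 6*u - 2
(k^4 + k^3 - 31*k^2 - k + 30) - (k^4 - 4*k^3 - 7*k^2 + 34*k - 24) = 5*k^3 - 24*k^2 - 35*k + 54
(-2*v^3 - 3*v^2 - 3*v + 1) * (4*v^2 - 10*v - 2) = -8*v^5 + 8*v^4 + 22*v^3 + 40*v^2 - 4*v - 2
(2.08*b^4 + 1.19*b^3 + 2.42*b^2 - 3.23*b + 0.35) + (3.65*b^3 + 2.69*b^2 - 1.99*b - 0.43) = 2.08*b^4 + 4.84*b^3 + 5.11*b^2 - 5.22*b - 0.08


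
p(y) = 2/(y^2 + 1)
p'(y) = -4*y/(y^2 + 1)^2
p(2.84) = 0.22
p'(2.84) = -0.14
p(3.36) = 0.16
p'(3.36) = -0.09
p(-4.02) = 0.12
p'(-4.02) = 0.05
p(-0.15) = 1.96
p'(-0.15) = 0.57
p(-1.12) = 0.89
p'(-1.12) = 0.88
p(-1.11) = 0.90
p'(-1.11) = 0.89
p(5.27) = 0.07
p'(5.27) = -0.03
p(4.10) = 0.11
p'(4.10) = -0.05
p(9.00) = 0.02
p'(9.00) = -0.00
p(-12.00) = 0.01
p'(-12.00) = 0.00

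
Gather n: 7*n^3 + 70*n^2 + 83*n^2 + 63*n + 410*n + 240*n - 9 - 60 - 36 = 7*n^3 + 153*n^2 + 713*n - 105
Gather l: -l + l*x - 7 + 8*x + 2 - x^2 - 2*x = l*(x - 1) - x^2 + 6*x - 5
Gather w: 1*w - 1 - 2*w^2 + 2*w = -2*w^2 + 3*w - 1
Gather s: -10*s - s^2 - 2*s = -s^2 - 12*s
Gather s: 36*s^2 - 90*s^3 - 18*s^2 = -90*s^3 + 18*s^2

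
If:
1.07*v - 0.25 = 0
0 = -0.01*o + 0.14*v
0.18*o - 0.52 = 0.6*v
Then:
No Solution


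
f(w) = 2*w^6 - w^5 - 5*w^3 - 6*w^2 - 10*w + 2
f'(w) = 12*w^5 - 5*w^4 - 15*w^2 - 12*w - 10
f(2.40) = 176.90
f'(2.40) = 664.43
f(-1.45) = 44.13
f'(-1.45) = -123.16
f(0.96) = -16.80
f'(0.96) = -29.81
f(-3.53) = 4600.30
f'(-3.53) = -7508.33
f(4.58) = 15794.36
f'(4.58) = 21603.26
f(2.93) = 844.90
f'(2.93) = 2048.87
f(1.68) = -23.86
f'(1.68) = 48.27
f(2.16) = 58.12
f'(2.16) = 349.48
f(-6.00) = 102014.00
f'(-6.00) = -100270.00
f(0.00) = 2.00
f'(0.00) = -10.00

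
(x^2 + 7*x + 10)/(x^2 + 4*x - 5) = (x + 2)/(x - 1)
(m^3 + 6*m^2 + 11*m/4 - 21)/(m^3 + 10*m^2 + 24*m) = (m^2 + 2*m - 21/4)/(m*(m + 6))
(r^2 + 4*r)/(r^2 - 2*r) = (r + 4)/(r - 2)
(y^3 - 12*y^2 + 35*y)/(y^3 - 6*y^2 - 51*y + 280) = y*(y - 7)/(y^2 - y - 56)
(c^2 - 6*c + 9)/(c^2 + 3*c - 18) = (c - 3)/(c + 6)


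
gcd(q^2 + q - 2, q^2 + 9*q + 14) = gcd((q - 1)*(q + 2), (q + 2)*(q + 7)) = q + 2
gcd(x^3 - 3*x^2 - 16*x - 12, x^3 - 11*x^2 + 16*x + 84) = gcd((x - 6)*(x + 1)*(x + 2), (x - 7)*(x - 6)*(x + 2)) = x^2 - 4*x - 12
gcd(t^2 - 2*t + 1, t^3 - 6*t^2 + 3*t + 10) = 1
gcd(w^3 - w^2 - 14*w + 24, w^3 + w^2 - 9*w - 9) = w - 3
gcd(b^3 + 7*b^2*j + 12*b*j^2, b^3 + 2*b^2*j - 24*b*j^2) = b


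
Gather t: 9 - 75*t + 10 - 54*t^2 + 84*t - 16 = -54*t^2 + 9*t + 3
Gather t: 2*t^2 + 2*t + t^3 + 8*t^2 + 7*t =t^3 + 10*t^2 + 9*t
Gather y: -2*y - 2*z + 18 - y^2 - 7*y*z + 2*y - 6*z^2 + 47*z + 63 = -y^2 - 7*y*z - 6*z^2 + 45*z + 81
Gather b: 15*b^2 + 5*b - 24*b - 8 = 15*b^2 - 19*b - 8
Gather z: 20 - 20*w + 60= 80 - 20*w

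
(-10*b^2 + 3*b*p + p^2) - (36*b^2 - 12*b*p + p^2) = -46*b^2 + 15*b*p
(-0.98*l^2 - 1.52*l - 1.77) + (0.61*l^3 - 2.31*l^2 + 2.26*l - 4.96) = 0.61*l^3 - 3.29*l^2 + 0.74*l - 6.73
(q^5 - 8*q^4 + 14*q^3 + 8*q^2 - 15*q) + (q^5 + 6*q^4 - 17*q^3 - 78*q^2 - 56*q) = 2*q^5 - 2*q^4 - 3*q^3 - 70*q^2 - 71*q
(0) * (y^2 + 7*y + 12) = 0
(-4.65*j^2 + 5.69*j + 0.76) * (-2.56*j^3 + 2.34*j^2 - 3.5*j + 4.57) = 11.904*j^5 - 25.4474*j^4 + 27.644*j^3 - 39.3871*j^2 + 23.3433*j + 3.4732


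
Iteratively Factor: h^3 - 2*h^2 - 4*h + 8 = (h - 2)*(h^2 - 4) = (h - 2)^2*(h + 2)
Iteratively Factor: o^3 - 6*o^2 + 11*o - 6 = (o - 2)*(o^2 - 4*o + 3) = (o - 2)*(o - 1)*(o - 3)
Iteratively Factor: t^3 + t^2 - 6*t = (t + 3)*(t^2 - 2*t) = t*(t + 3)*(t - 2)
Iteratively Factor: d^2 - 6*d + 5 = (d - 5)*(d - 1)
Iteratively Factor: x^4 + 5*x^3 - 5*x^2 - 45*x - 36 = (x + 4)*(x^3 + x^2 - 9*x - 9) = (x - 3)*(x + 4)*(x^2 + 4*x + 3) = (x - 3)*(x + 3)*(x + 4)*(x + 1)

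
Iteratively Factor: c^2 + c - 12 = (c + 4)*(c - 3)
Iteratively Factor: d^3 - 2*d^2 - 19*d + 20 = (d + 4)*(d^2 - 6*d + 5) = (d - 5)*(d + 4)*(d - 1)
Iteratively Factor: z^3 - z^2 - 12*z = (z - 4)*(z^2 + 3*z) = (z - 4)*(z + 3)*(z)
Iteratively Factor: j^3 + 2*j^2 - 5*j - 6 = (j - 2)*(j^2 + 4*j + 3) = (j - 2)*(j + 3)*(j + 1)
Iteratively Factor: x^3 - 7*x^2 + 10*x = (x - 5)*(x^2 - 2*x) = (x - 5)*(x - 2)*(x)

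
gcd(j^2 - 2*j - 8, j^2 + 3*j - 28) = j - 4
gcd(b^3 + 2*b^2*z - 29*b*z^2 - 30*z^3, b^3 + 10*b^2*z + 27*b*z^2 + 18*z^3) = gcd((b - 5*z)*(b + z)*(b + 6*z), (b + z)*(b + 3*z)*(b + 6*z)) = b^2 + 7*b*z + 6*z^2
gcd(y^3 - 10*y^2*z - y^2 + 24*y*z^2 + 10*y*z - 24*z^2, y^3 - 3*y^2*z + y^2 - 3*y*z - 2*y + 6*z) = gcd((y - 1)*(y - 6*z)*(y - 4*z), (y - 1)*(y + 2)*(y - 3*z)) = y - 1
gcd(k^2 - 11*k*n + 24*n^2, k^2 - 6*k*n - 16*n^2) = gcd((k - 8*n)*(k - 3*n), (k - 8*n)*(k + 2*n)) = k - 8*n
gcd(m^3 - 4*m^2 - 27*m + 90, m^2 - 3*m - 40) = m + 5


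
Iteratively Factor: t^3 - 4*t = (t + 2)*(t^2 - 2*t) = (t - 2)*(t + 2)*(t)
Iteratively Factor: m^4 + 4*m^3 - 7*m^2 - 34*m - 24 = (m - 3)*(m^3 + 7*m^2 + 14*m + 8) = (m - 3)*(m + 1)*(m^2 + 6*m + 8) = (m - 3)*(m + 1)*(m + 4)*(m + 2)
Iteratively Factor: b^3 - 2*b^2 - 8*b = (b)*(b^2 - 2*b - 8) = b*(b + 2)*(b - 4)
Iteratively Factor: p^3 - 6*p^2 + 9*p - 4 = (p - 1)*(p^2 - 5*p + 4) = (p - 4)*(p - 1)*(p - 1)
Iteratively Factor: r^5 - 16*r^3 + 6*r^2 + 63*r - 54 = (r - 2)*(r^4 + 2*r^3 - 12*r^2 - 18*r + 27) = (r - 3)*(r - 2)*(r^3 + 5*r^2 + 3*r - 9) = (r - 3)*(r - 2)*(r + 3)*(r^2 + 2*r - 3) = (r - 3)*(r - 2)*(r - 1)*(r + 3)*(r + 3)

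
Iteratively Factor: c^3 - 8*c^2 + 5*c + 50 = (c - 5)*(c^2 - 3*c - 10) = (c - 5)*(c + 2)*(c - 5)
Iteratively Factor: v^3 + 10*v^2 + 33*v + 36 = (v + 3)*(v^2 + 7*v + 12) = (v + 3)^2*(v + 4)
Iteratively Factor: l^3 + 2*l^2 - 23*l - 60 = (l - 5)*(l^2 + 7*l + 12) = (l - 5)*(l + 4)*(l + 3)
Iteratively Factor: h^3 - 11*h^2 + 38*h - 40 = (h - 4)*(h^2 - 7*h + 10) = (h - 5)*(h - 4)*(h - 2)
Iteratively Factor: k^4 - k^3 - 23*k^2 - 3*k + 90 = (k + 3)*(k^3 - 4*k^2 - 11*k + 30) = (k - 2)*(k + 3)*(k^2 - 2*k - 15) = (k - 2)*(k + 3)^2*(k - 5)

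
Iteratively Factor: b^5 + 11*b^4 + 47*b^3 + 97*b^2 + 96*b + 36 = (b + 2)*(b^4 + 9*b^3 + 29*b^2 + 39*b + 18) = (b + 2)*(b + 3)*(b^3 + 6*b^2 + 11*b + 6) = (b + 2)^2*(b + 3)*(b^2 + 4*b + 3) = (b + 2)^2*(b + 3)^2*(b + 1)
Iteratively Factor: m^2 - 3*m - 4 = (m - 4)*(m + 1)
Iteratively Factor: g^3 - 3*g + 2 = (g + 2)*(g^2 - 2*g + 1) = (g - 1)*(g + 2)*(g - 1)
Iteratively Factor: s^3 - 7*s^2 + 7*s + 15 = (s - 3)*(s^2 - 4*s - 5) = (s - 5)*(s - 3)*(s + 1)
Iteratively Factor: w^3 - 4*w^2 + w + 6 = (w + 1)*(w^2 - 5*w + 6) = (w - 2)*(w + 1)*(w - 3)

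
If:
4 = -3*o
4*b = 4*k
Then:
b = k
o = -4/3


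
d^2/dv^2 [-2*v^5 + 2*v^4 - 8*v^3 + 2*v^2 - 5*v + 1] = -40*v^3 + 24*v^2 - 48*v + 4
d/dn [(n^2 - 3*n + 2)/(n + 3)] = (n^2 + 6*n - 11)/(n^2 + 6*n + 9)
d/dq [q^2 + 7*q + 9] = 2*q + 7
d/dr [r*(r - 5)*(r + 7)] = 3*r^2 + 4*r - 35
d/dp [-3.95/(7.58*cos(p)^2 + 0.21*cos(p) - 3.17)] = -(59.882*cos(p) + 0.8295)*sin(p)/(7.58*cos(p)^2 + 0.21*cos(p) - 3.17)^2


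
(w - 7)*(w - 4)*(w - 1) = w^3 - 12*w^2 + 39*w - 28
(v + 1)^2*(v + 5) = v^3 + 7*v^2 + 11*v + 5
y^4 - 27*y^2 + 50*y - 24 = (y - 4)*(y - 1)^2*(y + 6)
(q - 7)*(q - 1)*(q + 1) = q^3 - 7*q^2 - q + 7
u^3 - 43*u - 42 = (u - 7)*(u + 1)*(u + 6)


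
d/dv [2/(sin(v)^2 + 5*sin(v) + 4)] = -2*(2*sin(v) + 5)*cos(v)/(sin(v)^2 + 5*sin(v) + 4)^2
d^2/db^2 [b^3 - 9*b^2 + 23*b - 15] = 6*b - 18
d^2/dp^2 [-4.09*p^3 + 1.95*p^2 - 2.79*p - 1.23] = 3.9 - 24.54*p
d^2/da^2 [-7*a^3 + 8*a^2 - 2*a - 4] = 16 - 42*a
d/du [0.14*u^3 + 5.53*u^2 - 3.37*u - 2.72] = 0.42*u^2 + 11.06*u - 3.37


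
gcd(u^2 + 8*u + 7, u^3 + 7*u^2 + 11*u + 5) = u + 1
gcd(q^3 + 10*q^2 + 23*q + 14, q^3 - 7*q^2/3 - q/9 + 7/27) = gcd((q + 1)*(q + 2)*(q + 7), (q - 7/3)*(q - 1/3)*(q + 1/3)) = 1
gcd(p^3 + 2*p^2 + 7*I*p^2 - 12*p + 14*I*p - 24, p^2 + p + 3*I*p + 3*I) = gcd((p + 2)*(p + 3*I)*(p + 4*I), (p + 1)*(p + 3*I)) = p + 3*I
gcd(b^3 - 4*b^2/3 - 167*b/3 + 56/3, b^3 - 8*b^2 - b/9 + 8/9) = b^2 - 25*b/3 + 8/3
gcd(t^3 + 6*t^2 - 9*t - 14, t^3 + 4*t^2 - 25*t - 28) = t^2 + 8*t + 7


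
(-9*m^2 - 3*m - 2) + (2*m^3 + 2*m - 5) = 2*m^3 - 9*m^2 - m - 7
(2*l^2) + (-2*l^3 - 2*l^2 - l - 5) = -2*l^3 - l - 5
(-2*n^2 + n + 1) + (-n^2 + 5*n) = -3*n^2 + 6*n + 1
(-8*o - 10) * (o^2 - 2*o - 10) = -8*o^3 + 6*o^2 + 100*o + 100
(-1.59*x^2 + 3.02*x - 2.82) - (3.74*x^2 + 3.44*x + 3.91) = -5.33*x^2 - 0.42*x - 6.73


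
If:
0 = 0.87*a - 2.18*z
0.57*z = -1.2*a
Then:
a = 0.00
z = 0.00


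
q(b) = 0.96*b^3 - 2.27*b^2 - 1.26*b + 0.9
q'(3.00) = 11.04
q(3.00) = 2.61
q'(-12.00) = 467.94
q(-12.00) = -1969.74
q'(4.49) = 36.42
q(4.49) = 36.38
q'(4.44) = 35.36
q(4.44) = 34.58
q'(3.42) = 16.90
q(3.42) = 8.44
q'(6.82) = 101.73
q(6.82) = 191.25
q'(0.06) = -1.52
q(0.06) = 0.82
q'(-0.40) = 1.02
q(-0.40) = 0.98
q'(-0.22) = -0.12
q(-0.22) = 1.06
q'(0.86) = -3.03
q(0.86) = -1.25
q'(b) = 2.88*b^2 - 4.54*b - 1.26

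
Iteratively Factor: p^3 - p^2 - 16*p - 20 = (p - 5)*(p^2 + 4*p + 4) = (p - 5)*(p + 2)*(p + 2)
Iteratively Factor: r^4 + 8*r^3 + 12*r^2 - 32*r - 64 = (r + 4)*(r^3 + 4*r^2 - 4*r - 16) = (r + 2)*(r + 4)*(r^2 + 2*r - 8) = (r + 2)*(r + 4)^2*(r - 2)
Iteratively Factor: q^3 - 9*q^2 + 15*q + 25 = (q + 1)*(q^2 - 10*q + 25) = (q - 5)*(q + 1)*(q - 5)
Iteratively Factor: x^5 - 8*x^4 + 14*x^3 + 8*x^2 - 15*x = (x)*(x^4 - 8*x^3 + 14*x^2 + 8*x - 15) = x*(x - 5)*(x^3 - 3*x^2 - x + 3) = x*(x - 5)*(x - 3)*(x^2 - 1) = x*(x - 5)*(x - 3)*(x - 1)*(x + 1)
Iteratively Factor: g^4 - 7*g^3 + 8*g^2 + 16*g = (g - 4)*(g^3 - 3*g^2 - 4*g) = g*(g - 4)*(g^2 - 3*g - 4) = g*(g - 4)*(g + 1)*(g - 4)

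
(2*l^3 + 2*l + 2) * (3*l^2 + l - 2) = 6*l^5 + 2*l^4 + 2*l^3 + 8*l^2 - 2*l - 4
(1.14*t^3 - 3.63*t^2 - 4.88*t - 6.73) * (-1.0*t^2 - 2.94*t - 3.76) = -1.14*t^5 + 0.2784*t^4 + 11.2658*t^3 + 34.726*t^2 + 38.135*t + 25.3048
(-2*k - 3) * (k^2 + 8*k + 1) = -2*k^3 - 19*k^2 - 26*k - 3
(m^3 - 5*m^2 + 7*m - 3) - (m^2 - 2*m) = m^3 - 6*m^2 + 9*m - 3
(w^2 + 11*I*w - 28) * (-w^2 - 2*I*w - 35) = -w^4 - 13*I*w^3 + 15*w^2 - 329*I*w + 980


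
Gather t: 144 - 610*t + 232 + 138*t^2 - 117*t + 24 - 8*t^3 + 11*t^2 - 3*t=-8*t^3 + 149*t^2 - 730*t + 400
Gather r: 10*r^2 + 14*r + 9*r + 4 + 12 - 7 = 10*r^2 + 23*r + 9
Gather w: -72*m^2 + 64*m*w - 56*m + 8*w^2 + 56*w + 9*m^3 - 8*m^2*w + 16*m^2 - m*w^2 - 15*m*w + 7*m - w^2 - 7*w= 9*m^3 - 56*m^2 - 49*m + w^2*(7 - m) + w*(-8*m^2 + 49*m + 49)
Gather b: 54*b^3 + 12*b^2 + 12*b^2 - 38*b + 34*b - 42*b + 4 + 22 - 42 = 54*b^3 + 24*b^2 - 46*b - 16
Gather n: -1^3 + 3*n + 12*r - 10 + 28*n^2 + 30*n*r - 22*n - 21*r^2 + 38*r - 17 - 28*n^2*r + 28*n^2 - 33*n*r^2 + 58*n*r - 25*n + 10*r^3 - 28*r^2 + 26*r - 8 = n^2*(56 - 28*r) + n*(-33*r^2 + 88*r - 44) + 10*r^3 - 49*r^2 + 76*r - 36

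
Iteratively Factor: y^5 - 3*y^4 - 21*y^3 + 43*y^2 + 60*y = (y - 5)*(y^4 + 2*y^3 - 11*y^2 - 12*y) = (y - 5)*(y + 4)*(y^3 - 2*y^2 - 3*y) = (y - 5)*(y - 3)*(y + 4)*(y^2 + y) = (y - 5)*(y - 3)*(y + 1)*(y + 4)*(y)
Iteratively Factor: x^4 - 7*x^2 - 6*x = (x + 2)*(x^3 - 2*x^2 - 3*x) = x*(x + 2)*(x^2 - 2*x - 3) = x*(x - 3)*(x + 2)*(x + 1)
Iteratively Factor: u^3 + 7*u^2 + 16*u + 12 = (u + 3)*(u^2 + 4*u + 4) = (u + 2)*(u + 3)*(u + 2)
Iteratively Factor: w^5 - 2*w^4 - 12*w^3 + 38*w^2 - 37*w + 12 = (w - 3)*(w^4 + w^3 - 9*w^2 + 11*w - 4) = (w - 3)*(w - 1)*(w^3 + 2*w^2 - 7*w + 4) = (w - 3)*(w - 1)^2*(w^2 + 3*w - 4) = (w - 3)*(w - 1)^2*(w + 4)*(w - 1)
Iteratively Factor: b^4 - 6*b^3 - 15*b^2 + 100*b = (b - 5)*(b^3 - b^2 - 20*b) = b*(b - 5)*(b^2 - b - 20) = b*(b - 5)*(b + 4)*(b - 5)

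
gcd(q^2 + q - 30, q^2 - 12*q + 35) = q - 5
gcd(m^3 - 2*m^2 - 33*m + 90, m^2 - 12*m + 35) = m - 5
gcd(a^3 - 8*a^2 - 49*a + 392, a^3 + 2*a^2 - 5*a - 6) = 1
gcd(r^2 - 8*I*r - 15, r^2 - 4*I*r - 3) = r - 3*I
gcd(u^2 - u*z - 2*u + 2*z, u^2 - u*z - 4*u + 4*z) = -u + z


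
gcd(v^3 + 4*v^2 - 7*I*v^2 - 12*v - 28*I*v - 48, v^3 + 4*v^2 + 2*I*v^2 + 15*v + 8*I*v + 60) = v^2 + v*(4 - 3*I) - 12*I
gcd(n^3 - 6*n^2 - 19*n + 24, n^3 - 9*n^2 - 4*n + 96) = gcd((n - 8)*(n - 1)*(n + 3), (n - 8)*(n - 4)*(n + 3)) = n^2 - 5*n - 24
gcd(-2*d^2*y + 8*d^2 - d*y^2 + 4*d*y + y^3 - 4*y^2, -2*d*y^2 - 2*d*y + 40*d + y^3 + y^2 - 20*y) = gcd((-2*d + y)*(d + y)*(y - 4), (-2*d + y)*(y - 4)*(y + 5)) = -2*d*y + 8*d + y^2 - 4*y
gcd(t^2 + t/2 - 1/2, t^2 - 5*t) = 1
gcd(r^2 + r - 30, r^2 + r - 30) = r^2 + r - 30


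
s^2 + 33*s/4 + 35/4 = (s + 5/4)*(s + 7)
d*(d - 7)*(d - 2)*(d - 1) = d^4 - 10*d^3 + 23*d^2 - 14*d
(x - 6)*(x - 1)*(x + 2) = x^3 - 5*x^2 - 8*x + 12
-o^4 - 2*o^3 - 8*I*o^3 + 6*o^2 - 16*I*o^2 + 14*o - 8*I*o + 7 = (o + I)*(o + 7*I)*(-I*o - I)^2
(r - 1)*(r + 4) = r^2 + 3*r - 4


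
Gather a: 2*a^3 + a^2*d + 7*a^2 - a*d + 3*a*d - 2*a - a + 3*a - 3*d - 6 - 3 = 2*a^3 + a^2*(d + 7) + 2*a*d - 3*d - 9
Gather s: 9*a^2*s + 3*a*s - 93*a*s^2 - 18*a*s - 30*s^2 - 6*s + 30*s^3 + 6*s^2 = 30*s^3 + s^2*(-93*a - 24) + s*(9*a^2 - 15*a - 6)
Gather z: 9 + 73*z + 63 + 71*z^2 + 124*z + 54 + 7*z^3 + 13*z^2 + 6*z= 7*z^3 + 84*z^2 + 203*z + 126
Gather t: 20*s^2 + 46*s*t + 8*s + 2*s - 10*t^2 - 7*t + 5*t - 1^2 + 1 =20*s^2 + 10*s - 10*t^2 + t*(46*s - 2)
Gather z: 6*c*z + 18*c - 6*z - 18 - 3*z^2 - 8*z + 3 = 18*c - 3*z^2 + z*(6*c - 14) - 15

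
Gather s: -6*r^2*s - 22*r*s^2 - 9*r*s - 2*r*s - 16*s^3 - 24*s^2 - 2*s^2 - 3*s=-16*s^3 + s^2*(-22*r - 26) + s*(-6*r^2 - 11*r - 3)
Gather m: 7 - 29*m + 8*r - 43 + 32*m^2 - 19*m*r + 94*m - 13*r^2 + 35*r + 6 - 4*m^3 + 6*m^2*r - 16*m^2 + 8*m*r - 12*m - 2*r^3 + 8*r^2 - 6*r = -4*m^3 + m^2*(6*r + 16) + m*(53 - 11*r) - 2*r^3 - 5*r^2 + 37*r - 30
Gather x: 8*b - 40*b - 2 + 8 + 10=16 - 32*b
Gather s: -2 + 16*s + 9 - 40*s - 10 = -24*s - 3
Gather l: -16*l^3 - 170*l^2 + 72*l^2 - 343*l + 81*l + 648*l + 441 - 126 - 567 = -16*l^3 - 98*l^2 + 386*l - 252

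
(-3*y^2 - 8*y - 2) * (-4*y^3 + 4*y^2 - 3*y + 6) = 12*y^5 + 20*y^4 - 15*y^3 - 2*y^2 - 42*y - 12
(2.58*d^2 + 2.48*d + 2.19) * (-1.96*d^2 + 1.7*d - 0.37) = -5.0568*d^4 - 0.4748*d^3 - 1.031*d^2 + 2.8054*d - 0.8103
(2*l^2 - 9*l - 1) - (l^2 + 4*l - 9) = l^2 - 13*l + 8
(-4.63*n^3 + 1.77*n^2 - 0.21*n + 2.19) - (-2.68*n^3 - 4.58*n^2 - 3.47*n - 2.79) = -1.95*n^3 + 6.35*n^2 + 3.26*n + 4.98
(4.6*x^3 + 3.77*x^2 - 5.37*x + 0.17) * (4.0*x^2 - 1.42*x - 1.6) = 18.4*x^5 + 8.548*x^4 - 34.1934*x^3 + 2.2734*x^2 + 8.3506*x - 0.272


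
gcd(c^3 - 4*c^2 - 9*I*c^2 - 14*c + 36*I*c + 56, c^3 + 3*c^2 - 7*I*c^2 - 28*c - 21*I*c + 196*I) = c^2 + c*(-4 - 7*I) + 28*I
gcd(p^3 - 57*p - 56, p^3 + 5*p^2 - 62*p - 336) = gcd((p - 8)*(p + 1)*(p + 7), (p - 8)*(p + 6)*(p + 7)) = p^2 - p - 56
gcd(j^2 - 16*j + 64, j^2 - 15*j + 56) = j - 8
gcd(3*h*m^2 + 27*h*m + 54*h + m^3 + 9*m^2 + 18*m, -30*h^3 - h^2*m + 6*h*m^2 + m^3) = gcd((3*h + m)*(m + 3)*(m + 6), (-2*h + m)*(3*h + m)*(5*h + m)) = 3*h + m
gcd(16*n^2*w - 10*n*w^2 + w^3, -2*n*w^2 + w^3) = -2*n*w + w^2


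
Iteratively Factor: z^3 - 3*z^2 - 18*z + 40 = (z - 5)*(z^2 + 2*z - 8) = (z - 5)*(z - 2)*(z + 4)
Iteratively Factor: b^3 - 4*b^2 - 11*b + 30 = (b - 5)*(b^2 + b - 6) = (b - 5)*(b + 3)*(b - 2)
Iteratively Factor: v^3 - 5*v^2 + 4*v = (v - 1)*(v^2 - 4*v) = v*(v - 1)*(v - 4)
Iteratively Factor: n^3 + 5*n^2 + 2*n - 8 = (n + 4)*(n^2 + n - 2) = (n - 1)*(n + 4)*(n + 2)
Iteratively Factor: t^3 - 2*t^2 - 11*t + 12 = (t + 3)*(t^2 - 5*t + 4) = (t - 4)*(t + 3)*(t - 1)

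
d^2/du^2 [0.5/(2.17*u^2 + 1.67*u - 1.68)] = (-4.7089*u^2 - 3.6239*u + 0.5*(4.34*u + 1.67)*(8.68*u + 3.34) + 3.6456)/(2.17*u^2 + 1.67*u - 1.68)^3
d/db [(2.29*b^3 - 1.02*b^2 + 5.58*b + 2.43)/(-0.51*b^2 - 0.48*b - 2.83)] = (-1.1679*b^4 - 2.1984*b^3 - 16.1067*b^2 + 8.2518*b - 14.625)/(0.2601*b^4 + 0.4896*b^3 + 3.117*b^2 + 2.7168*b + 8.0089)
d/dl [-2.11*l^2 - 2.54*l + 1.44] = -4.22*l - 2.54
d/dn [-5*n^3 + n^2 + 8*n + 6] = -15*n^2 + 2*n + 8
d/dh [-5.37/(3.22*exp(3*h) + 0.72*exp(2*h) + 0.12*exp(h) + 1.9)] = (51.8742*exp(2*h) + 7.7328*exp(h) + 0.6444)*exp(h)/(3.22*exp(3*h) + 0.72*exp(2*h) + 0.12*exp(h) + 1.9)^2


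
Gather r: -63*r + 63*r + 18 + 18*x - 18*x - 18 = 0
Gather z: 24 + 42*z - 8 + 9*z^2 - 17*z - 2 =9*z^2 + 25*z + 14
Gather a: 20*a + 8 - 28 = 20*a - 20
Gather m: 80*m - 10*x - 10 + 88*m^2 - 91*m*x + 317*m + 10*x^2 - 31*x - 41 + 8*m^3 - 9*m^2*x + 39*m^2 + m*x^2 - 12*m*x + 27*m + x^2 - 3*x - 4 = 8*m^3 + m^2*(127 - 9*x) + m*(x^2 - 103*x + 424) + 11*x^2 - 44*x - 55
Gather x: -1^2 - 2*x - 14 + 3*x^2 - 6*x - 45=3*x^2 - 8*x - 60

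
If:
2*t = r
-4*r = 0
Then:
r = 0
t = 0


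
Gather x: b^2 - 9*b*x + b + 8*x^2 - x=b^2 + b + 8*x^2 + x*(-9*b - 1)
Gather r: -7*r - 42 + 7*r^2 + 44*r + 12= 7*r^2 + 37*r - 30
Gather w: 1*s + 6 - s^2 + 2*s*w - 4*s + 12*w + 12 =-s^2 - 3*s + w*(2*s + 12) + 18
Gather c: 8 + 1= 9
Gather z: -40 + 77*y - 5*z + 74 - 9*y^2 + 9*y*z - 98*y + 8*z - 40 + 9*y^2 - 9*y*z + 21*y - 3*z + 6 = 0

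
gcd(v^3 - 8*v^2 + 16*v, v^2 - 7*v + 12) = v - 4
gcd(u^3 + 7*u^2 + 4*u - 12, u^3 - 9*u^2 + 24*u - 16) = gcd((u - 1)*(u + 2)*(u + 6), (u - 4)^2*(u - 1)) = u - 1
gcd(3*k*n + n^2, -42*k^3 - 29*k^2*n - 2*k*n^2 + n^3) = 3*k + n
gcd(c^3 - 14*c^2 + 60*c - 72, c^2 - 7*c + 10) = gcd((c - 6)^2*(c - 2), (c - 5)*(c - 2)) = c - 2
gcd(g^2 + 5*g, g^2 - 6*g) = g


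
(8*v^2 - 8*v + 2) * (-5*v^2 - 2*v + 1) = -40*v^4 + 24*v^3 + 14*v^2 - 12*v + 2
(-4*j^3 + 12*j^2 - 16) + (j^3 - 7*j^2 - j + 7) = -3*j^3 + 5*j^2 - j - 9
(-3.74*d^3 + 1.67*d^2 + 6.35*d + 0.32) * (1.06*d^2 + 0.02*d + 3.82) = -3.9644*d^5 + 1.6954*d^4 - 7.5224*d^3 + 6.8456*d^2 + 24.2634*d + 1.2224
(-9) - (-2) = -7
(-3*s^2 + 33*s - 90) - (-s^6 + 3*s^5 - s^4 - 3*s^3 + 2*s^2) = s^6 - 3*s^5 + s^4 + 3*s^3 - 5*s^2 + 33*s - 90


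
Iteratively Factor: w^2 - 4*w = (w)*(w - 4)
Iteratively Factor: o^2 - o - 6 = (o - 3)*(o + 2)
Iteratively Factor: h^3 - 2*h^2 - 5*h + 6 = (h - 3)*(h^2 + h - 2) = (h - 3)*(h - 1)*(h + 2)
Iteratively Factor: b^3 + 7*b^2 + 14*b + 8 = (b + 2)*(b^2 + 5*b + 4) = (b + 1)*(b + 2)*(b + 4)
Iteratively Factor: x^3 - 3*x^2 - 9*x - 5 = (x - 5)*(x^2 + 2*x + 1) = (x - 5)*(x + 1)*(x + 1)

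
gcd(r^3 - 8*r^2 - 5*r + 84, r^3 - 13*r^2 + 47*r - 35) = r - 7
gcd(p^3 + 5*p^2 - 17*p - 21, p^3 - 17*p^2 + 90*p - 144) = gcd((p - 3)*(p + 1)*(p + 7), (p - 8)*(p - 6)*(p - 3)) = p - 3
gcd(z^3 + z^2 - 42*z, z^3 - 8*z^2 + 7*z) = z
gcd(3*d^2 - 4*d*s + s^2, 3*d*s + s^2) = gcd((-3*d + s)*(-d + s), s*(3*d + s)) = 1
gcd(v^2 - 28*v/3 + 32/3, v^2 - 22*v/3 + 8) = v - 4/3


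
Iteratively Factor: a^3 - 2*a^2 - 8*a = (a)*(a^2 - 2*a - 8) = a*(a + 2)*(a - 4)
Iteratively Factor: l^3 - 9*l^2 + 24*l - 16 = (l - 4)*(l^2 - 5*l + 4) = (l - 4)*(l - 1)*(l - 4)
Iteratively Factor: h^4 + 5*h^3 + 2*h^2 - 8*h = (h + 2)*(h^3 + 3*h^2 - 4*h) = (h - 1)*(h + 2)*(h^2 + 4*h) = (h - 1)*(h + 2)*(h + 4)*(h)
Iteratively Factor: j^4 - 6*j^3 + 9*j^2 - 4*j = (j - 1)*(j^3 - 5*j^2 + 4*j) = (j - 1)^2*(j^2 - 4*j) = j*(j - 1)^2*(j - 4)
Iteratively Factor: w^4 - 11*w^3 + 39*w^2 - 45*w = (w - 3)*(w^3 - 8*w^2 + 15*w) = (w - 5)*(w - 3)*(w^2 - 3*w) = (w - 5)*(w - 3)^2*(w)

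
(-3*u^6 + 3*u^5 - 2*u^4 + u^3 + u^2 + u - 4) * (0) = 0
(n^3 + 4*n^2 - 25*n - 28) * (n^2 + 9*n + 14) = n^5 + 13*n^4 + 25*n^3 - 197*n^2 - 602*n - 392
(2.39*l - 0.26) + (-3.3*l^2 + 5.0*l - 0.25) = -3.3*l^2 + 7.39*l - 0.51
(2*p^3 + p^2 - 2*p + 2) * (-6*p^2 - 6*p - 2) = -12*p^5 - 18*p^4 + 2*p^3 - 2*p^2 - 8*p - 4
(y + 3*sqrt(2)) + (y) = 2*y + 3*sqrt(2)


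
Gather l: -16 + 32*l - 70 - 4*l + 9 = 28*l - 77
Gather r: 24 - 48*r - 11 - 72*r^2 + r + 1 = -72*r^2 - 47*r + 14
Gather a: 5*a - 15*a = -10*a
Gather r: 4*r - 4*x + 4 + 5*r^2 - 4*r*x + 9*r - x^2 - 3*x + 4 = 5*r^2 + r*(13 - 4*x) - x^2 - 7*x + 8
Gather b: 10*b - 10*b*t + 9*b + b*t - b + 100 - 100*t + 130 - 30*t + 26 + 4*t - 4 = b*(18 - 9*t) - 126*t + 252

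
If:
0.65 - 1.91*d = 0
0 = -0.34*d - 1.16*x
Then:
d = 0.34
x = -0.10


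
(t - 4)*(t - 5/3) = t^2 - 17*t/3 + 20/3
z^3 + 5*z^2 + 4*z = z*(z + 1)*(z + 4)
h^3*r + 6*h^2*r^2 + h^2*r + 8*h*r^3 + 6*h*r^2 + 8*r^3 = (h + 2*r)*(h + 4*r)*(h*r + r)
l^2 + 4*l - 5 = (l - 1)*(l + 5)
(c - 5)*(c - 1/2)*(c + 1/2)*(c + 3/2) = c^4 - 7*c^3/2 - 31*c^2/4 + 7*c/8 + 15/8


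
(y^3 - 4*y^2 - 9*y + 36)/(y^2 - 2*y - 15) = (y^2 - 7*y + 12)/(y - 5)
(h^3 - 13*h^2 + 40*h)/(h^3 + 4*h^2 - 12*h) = (h^2 - 13*h + 40)/(h^2 + 4*h - 12)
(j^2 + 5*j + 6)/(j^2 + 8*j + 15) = (j + 2)/(j + 5)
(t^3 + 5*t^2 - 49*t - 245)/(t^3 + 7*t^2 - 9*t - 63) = (t^2 - 2*t - 35)/(t^2 - 9)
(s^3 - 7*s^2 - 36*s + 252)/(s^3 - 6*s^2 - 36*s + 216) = (s - 7)/(s - 6)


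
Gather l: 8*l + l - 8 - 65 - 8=9*l - 81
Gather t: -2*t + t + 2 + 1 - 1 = 2 - t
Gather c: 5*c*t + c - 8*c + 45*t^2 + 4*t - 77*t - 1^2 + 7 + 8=c*(5*t - 7) + 45*t^2 - 73*t + 14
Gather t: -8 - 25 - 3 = -36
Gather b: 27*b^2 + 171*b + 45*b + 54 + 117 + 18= 27*b^2 + 216*b + 189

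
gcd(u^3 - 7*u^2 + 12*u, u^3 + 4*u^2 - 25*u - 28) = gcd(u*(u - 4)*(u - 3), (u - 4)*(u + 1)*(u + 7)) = u - 4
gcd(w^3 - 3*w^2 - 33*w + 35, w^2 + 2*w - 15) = w + 5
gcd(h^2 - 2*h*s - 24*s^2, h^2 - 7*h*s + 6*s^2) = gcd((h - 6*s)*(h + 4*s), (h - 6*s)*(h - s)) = -h + 6*s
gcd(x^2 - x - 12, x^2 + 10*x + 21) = x + 3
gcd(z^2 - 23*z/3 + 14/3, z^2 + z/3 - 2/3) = z - 2/3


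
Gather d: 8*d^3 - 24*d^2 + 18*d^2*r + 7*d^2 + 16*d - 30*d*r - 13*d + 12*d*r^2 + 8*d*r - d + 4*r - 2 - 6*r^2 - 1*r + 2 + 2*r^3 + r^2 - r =8*d^3 + d^2*(18*r - 17) + d*(12*r^2 - 22*r + 2) + 2*r^3 - 5*r^2 + 2*r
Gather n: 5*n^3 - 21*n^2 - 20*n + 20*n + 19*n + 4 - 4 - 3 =5*n^3 - 21*n^2 + 19*n - 3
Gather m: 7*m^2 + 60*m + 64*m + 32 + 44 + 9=7*m^2 + 124*m + 85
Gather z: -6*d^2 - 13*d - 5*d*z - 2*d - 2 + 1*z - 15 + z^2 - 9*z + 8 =-6*d^2 - 15*d + z^2 + z*(-5*d - 8) - 9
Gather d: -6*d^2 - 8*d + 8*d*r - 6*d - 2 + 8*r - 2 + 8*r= -6*d^2 + d*(8*r - 14) + 16*r - 4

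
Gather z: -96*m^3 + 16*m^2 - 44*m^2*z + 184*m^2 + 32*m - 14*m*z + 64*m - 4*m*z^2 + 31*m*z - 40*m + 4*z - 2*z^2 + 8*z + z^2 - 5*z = -96*m^3 + 200*m^2 + 56*m + z^2*(-4*m - 1) + z*(-44*m^2 + 17*m + 7)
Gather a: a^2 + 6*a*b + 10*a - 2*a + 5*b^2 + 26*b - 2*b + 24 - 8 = a^2 + a*(6*b + 8) + 5*b^2 + 24*b + 16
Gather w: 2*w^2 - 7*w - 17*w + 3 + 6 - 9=2*w^2 - 24*w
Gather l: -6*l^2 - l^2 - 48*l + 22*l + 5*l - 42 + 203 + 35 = -7*l^2 - 21*l + 196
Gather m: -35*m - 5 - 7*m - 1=-42*m - 6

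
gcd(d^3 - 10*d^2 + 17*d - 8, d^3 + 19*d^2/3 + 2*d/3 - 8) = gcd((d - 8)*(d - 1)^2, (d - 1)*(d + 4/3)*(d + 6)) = d - 1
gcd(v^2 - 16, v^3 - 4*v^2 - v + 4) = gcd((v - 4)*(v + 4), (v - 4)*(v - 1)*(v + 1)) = v - 4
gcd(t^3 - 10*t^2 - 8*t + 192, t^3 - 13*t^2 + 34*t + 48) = t^2 - 14*t + 48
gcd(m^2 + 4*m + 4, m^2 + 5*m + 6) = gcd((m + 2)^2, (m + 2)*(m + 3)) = m + 2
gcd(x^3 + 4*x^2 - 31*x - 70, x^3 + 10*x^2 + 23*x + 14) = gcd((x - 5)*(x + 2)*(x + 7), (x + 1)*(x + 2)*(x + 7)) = x^2 + 9*x + 14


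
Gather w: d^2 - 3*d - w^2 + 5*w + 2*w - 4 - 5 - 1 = d^2 - 3*d - w^2 + 7*w - 10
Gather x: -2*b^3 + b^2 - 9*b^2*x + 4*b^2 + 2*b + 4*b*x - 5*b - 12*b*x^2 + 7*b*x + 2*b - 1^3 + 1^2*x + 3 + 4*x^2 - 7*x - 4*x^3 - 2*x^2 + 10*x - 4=-2*b^3 + 5*b^2 - b - 4*x^3 + x^2*(2 - 12*b) + x*(-9*b^2 + 11*b + 4) - 2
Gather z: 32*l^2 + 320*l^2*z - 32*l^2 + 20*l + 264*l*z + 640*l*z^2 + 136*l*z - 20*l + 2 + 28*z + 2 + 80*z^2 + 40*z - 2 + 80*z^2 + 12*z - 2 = z^2*(640*l + 160) + z*(320*l^2 + 400*l + 80)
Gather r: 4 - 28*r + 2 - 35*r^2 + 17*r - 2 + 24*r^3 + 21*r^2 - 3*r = 24*r^3 - 14*r^2 - 14*r + 4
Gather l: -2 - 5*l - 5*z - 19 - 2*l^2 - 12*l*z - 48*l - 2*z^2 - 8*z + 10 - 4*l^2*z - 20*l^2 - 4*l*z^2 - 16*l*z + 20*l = l^2*(-4*z - 22) + l*(-4*z^2 - 28*z - 33) - 2*z^2 - 13*z - 11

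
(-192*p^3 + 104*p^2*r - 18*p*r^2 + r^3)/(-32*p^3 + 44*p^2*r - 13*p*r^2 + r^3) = (6*p - r)/(p - r)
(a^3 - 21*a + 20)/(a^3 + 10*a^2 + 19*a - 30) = (a - 4)/(a + 6)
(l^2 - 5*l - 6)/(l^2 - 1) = (l - 6)/(l - 1)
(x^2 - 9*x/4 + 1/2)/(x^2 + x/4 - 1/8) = 2*(x - 2)/(2*x + 1)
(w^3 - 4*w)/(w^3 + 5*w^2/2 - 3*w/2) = 2*(w^2 - 4)/(2*w^2 + 5*w - 3)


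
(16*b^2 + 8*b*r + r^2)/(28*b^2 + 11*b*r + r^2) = (4*b + r)/(7*b + r)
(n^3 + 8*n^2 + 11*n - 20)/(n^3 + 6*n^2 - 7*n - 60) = (n - 1)/(n - 3)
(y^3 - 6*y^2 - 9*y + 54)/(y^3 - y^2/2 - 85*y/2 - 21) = 2*(-y^3 + 6*y^2 + 9*y - 54)/(-2*y^3 + y^2 + 85*y + 42)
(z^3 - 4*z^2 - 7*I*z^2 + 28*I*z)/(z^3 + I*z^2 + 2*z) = (z^2 - 4*z - 7*I*z + 28*I)/(z^2 + I*z + 2)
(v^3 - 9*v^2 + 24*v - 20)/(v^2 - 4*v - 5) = (v^2 - 4*v + 4)/(v + 1)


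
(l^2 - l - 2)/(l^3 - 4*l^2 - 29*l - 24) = (l - 2)/(l^2 - 5*l - 24)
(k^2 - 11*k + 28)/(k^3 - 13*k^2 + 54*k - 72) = (k - 7)/(k^2 - 9*k + 18)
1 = 1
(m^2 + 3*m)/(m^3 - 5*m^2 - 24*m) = 1/(m - 8)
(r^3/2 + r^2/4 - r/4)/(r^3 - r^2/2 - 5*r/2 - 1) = r*(2*r - 1)/(2*(2*r^2 - 3*r - 2))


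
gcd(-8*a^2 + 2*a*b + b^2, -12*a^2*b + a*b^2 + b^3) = 4*a + b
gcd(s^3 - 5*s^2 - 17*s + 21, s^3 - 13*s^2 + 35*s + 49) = s - 7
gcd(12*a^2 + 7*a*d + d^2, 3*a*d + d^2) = 3*a + d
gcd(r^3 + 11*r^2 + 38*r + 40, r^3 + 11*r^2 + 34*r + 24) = r + 4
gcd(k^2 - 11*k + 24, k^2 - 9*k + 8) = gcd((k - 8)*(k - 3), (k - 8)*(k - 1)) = k - 8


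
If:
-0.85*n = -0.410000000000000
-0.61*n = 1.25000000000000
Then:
No Solution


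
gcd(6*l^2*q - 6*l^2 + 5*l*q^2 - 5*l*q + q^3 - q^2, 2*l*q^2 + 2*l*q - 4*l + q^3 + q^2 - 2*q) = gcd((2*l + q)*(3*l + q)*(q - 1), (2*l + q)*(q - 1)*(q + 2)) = 2*l*q - 2*l + q^2 - q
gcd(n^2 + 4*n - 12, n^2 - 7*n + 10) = n - 2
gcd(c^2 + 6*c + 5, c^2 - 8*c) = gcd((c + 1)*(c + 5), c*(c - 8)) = 1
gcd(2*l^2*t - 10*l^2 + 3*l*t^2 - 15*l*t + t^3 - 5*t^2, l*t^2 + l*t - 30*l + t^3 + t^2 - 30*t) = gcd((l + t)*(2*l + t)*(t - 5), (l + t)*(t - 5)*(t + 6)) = l*t - 5*l + t^2 - 5*t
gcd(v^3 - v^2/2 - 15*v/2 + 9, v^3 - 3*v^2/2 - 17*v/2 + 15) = v^2 + v - 6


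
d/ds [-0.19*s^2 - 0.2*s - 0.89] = -0.38*s - 0.2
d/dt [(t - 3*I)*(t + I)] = 2*t - 2*I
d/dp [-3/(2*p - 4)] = 3/(2*(p - 2)^2)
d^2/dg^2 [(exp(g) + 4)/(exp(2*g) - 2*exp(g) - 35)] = (exp(4*g) + 18*exp(3*g) + 186*exp(2*g) + 506*exp(g) + 945)*exp(g)/(exp(6*g) - 6*exp(5*g) - 93*exp(4*g) + 412*exp(3*g) + 3255*exp(2*g) - 7350*exp(g) - 42875)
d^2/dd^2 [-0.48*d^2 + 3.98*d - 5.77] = -0.960000000000000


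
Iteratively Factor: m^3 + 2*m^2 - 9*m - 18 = (m - 3)*(m^2 + 5*m + 6) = (m - 3)*(m + 3)*(m + 2)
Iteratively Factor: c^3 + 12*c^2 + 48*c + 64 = (c + 4)*(c^2 + 8*c + 16) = (c + 4)^2*(c + 4)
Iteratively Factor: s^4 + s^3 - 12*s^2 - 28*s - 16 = (s + 2)*(s^3 - s^2 - 10*s - 8) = (s - 4)*(s + 2)*(s^2 + 3*s + 2) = (s - 4)*(s + 2)^2*(s + 1)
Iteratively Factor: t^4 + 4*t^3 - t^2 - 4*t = (t)*(t^3 + 4*t^2 - t - 4) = t*(t + 1)*(t^2 + 3*t - 4) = t*(t - 1)*(t + 1)*(t + 4)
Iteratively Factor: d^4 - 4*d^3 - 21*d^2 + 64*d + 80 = (d - 5)*(d^3 + d^2 - 16*d - 16) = (d - 5)*(d - 4)*(d^2 + 5*d + 4) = (d - 5)*(d - 4)*(d + 1)*(d + 4)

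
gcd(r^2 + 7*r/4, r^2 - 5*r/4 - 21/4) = r + 7/4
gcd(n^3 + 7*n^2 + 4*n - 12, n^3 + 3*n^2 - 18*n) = n + 6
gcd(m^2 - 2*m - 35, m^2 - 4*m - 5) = 1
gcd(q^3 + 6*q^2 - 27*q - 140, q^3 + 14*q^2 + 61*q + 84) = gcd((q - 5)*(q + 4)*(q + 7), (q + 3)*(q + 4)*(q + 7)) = q^2 + 11*q + 28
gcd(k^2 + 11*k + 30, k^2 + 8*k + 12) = k + 6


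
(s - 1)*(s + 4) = s^2 + 3*s - 4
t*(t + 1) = t^2 + t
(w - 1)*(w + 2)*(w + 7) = w^3 + 8*w^2 + 5*w - 14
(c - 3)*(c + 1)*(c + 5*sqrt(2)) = c^3 - 2*c^2 + 5*sqrt(2)*c^2 - 10*sqrt(2)*c - 3*c - 15*sqrt(2)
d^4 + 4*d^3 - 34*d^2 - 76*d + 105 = (d - 5)*(d - 1)*(d + 3)*(d + 7)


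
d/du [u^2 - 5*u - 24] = 2*u - 5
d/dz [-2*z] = -2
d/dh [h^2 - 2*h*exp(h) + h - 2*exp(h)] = -2*h*exp(h) + 2*h - 4*exp(h) + 1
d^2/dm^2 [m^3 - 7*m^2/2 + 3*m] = 6*m - 7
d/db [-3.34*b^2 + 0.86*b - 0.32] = 0.86 - 6.68*b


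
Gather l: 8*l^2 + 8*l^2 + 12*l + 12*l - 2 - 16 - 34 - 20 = 16*l^2 + 24*l - 72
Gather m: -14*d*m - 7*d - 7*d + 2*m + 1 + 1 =-14*d + m*(2 - 14*d) + 2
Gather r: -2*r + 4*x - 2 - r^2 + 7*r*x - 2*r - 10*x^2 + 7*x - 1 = -r^2 + r*(7*x - 4) - 10*x^2 + 11*x - 3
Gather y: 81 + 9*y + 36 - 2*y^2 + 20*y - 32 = -2*y^2 + 29*y + 85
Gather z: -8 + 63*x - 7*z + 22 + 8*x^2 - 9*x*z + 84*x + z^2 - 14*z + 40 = 8*x^2 + 147*x + z^2 + z*(-9*x - 21) + 54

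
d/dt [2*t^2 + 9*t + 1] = 4*t + 9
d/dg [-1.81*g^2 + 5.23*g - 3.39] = 5.23 - 3.62*g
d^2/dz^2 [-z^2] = -2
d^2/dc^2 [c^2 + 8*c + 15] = 2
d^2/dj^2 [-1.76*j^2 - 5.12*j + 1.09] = -3.52000000000000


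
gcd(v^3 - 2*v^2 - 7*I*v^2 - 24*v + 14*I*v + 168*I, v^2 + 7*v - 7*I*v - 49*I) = v - 7*I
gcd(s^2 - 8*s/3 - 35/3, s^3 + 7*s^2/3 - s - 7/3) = s + 7/3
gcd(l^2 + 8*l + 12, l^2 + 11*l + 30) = l + 6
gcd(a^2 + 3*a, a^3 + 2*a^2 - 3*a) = a^2 + 3*a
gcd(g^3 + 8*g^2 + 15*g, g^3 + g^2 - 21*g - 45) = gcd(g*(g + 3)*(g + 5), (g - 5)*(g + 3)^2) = g + 3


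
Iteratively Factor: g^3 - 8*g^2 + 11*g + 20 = (g - 5)*(g^2 - 3*g - 4) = (g - 5)*(g - 4)*(g + 1)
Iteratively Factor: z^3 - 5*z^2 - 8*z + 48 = (z + 3)*(z^2 - 8*z + 16) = (z - 4)*(z + 3)*(z - 4)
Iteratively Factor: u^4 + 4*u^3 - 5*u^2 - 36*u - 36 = (u + 2)*(u^3 + 2*u^2 - 9*u - 18) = (u - 3)*(u + 2)*(u^2 + 5*u + 6) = (u - 3)*(u + 2)^2*(u + 3)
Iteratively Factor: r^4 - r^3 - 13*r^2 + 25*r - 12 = (r + 4)*(r^3 - 5*r^2 + 7*r - 3) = (r - 1)*(r + 4)*(r^2 - 4*r + 3) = (r - 1)^2*(r + 4)*(r - 3)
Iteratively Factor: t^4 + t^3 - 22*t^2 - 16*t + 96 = (t - 2)*(t^3 + 3*t^2 - 16*t - 48) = (t - 2)*(t + 4)*(t^2 - t - 12) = (t - 2)*(t + 3)*(t + 4)*(t - 4)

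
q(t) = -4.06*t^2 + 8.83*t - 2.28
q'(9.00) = -64.25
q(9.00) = -251.67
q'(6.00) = -39.89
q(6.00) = -95.46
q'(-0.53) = 13.13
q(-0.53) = -8.10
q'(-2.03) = 25.31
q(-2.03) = -36.94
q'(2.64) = -12.61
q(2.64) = -7.27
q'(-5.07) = 50.00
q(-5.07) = -151.41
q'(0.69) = 3.23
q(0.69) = 1.88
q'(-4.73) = 47.24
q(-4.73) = -134.88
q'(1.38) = -2.38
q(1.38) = 2.17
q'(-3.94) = 40.82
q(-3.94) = -100.10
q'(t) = 8.83 - 8.12*t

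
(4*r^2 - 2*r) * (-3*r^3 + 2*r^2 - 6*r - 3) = -12*r^5 + 14*r^4 - 28*r^3 + 6*r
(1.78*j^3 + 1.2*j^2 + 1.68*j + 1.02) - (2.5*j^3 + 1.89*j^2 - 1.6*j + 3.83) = -0.72*j^3 - 0.69*j^2 + 3.28*j - 2.81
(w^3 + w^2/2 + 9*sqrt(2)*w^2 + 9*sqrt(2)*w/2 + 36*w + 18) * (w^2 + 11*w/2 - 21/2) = w^5 + 6*w^4 + 9*sqrt(2)*w^4 + 113*w^3/4 + 54*sqrt(2)*w^3 - 279*sqrt(2)*w^2/4 + 843*w^2/4 - 279*w - 189*sqrt(2)*w/4 - 189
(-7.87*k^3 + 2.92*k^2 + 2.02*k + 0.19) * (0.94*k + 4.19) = -7.3978*k^4 - 30.2305*k^3 + 14.1336*k^2 + 8.6424*k + 0.7961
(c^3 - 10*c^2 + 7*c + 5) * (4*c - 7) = 4*c^4 - 47*c^3 + 98*c^2 - 29*c - 35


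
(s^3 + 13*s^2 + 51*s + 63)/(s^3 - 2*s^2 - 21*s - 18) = (s^2 + 10*s + 21)/(s^2 - 5*s - 6)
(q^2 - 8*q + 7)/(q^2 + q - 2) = (q - 7)/(q + 2)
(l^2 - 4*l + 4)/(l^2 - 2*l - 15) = (-l^2 + 4*l - 4)/(-l^2 + 2*l + 15)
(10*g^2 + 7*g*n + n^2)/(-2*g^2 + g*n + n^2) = (-5*g - n)/(g - n)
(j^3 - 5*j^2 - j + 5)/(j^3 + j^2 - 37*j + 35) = (j + 1)/(j + 7)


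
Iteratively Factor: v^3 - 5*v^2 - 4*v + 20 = (v + 2)*(v^2 - 7*v + 10) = (v - 5)*(v + 2)*(v - 2)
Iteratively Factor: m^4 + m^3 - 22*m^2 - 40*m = (m - 5)*(m^3 + 6*m^2 + 8*m) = (m - 5)*(m + 4)*(m^2 + 2*m) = m*(m - 5)*(m + 4)*(m + 2)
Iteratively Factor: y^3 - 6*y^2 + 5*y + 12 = (y + 1)*(y^2 - 7*y + 12) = (y - 4)*(y + 1)*(y - 3)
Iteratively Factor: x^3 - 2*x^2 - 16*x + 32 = (x + 4)*(x^2 - 6*x + 8) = (x - 4)*(x + 4)*(x - 2)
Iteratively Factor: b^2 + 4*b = (b + 4)*(b)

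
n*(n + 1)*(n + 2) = n^3 + 3*n^2 + 2*n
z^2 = z^2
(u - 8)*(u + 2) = u^2 - 6*u - 16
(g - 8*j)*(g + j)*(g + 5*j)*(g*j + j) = g^4*j - 2*g^3*j^2 + g^3*j - 43*g^2*j^3 - 2*g^2*j^2 - 40*g*j^4 - 43*g*j^3 - 40*j^4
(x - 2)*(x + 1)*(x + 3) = x^3 + 2*x^2 - 5*x - 6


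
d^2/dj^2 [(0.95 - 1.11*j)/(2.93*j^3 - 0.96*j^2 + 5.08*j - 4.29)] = (-57.175434*j^5 + 116.601108*j^4 - 11.757144*j^3 - 77.334204*j^2 + 71.278074*j - 7.17370400000001)/(25.153757*j^9 - 24.724512*j^8 + 138.93474*j^7 - 197.106543*j^6 + 313.284912*j^5 - 469.30788*j^4 + 418.397383*j^3 - 385.132176*j^2 + 280.478484*j - 78.953589)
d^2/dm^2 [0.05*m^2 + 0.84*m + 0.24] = 0.100000000000000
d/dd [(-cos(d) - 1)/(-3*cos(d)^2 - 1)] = (-3*sin(d)^2 + 6*cos(d) + 2)*sin(d)/(3*cos(d)^2 + 1)^2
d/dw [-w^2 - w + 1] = -2*w - 1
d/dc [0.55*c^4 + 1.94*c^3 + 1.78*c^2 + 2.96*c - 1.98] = 2.2*c^3 + 5.82*c^2 + 3.56*c + 2.96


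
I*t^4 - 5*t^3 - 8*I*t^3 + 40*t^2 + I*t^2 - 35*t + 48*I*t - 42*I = (t - 7)*(t + 2*I)*(t + 3*I)*(I*t - I)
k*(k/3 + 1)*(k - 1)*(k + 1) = k^4/3 + k^3 - k^2/3 - k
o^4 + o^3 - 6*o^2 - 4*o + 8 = (o - 2)*(o - 1)*(o + 2)^2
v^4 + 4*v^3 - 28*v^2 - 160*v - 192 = (v - 6)*(v + 2)*(v + 4)^2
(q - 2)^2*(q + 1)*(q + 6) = q^4 + 3*q^3 - 18*q^2 + 4*q + 24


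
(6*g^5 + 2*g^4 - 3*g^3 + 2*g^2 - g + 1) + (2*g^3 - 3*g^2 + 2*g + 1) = 6*g^5 + 2*g^4 - g^3 - g^2 + g + 2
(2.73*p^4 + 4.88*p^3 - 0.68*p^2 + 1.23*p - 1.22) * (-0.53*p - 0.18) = -1.4469*p^5 - 3.0778*p^4 - 0.518*p^3 - 0.5295*p^2 + 0.4252*p + 0.2196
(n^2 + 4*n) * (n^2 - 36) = n^4 + 4*n^3 - 36*n^2 - 144*n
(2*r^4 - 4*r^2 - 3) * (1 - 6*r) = -12*r^5 + 2*r^4 + 24*r^3 - 4*r^2 + 18*r - 3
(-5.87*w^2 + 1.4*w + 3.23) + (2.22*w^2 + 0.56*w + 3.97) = -3.65*w^2 + 1.96*w + 7.2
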